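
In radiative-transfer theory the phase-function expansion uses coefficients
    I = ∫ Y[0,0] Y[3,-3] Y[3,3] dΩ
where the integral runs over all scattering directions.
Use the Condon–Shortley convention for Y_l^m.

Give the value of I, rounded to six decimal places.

-0.282095

m-sum 0 ✓  L=6 even ✓  3≤3≤3 ✓
Π(2lᵢ+1) = 1×7×7 = 49
triangle coeff Δ(0,3,3) = 1/7
Σ_t [0,0]: t=0:+1/36 = 1/36
(3j)²=1/7 [(0 3 3; 0 0 0)], sign=-1
Σ_t [0,0]: t=0:+1/720 = 1/720
(3j)²=1/7 [(0 3 3; 0 -3 3)], sign=+1
⇒ 4πI² = 1/1
I = (-1)√(1/1/(4π)) = -0.28209479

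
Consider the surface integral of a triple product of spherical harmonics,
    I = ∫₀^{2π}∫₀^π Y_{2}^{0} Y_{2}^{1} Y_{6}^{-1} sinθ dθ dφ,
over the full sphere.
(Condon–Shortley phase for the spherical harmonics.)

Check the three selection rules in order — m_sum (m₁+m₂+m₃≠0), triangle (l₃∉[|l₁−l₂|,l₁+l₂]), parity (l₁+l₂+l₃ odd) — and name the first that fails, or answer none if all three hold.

Σmᵢ = 0  ✓
l₃∈[|l₁−l₂|,l₁+l₂]=[0,4], have l₃=6  ✗
Σlᵢ = 10 ⇒ even

triangle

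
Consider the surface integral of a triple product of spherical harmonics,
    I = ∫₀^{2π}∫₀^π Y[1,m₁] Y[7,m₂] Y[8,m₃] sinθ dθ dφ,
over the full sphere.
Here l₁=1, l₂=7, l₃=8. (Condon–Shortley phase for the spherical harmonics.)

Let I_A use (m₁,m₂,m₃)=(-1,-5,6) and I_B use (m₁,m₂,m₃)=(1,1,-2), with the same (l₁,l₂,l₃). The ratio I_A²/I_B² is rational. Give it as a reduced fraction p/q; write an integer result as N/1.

91/45

Same 1,7,8: normalisation and zero-m 3j drop out of the ratio.
A: Δ: 0! 2! 14! / 17! → 1/2040; sum: t=0:+1/1916006400 = 1/1916006400; 3j²(1 7 8; -1 -5 6) = Δ·Π!·Σ² = 91/2040  (sign +1)
B: Δ: 0! 2! 14! / 17! → 1/2040; sum: t=0:+1/58060800 = 1/58060800; 3j²(1 7 8; 1 1 -2) = Δ·Π!·Σ² = 3/136  (sign +1)
I_A²/I_B² = (91/2040)/(3/136) = 91/45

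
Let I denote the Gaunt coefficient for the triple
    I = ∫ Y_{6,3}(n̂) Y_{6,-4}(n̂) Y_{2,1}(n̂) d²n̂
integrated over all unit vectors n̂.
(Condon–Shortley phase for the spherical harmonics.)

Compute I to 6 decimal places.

m-sum 0 ✓  L=14 even ✓  0≤2≤12 ✓
Π(2lᵢ+1) = 13×13×5 = 845
triangle coeff Δ(6,6,2) = 1/90090
Σ_t [4,6]: t=4:+1/69120 t=5:−1/14400 t=6:+1/69120 = -7/172800
(3j)²=14/715 [(6 6 2; 0 0 0)], sign=-1
Σ_t [1,2]: t=1:−1/725760 t=2:+1/161280 = 1/207360
(3j)²=7/286 [(6 6 2; 3 -4 1)], sign=-1
⇒ 4πI² = 49/121
I = (+1)√(49/121/(4π)) = 0.17951487

0.179515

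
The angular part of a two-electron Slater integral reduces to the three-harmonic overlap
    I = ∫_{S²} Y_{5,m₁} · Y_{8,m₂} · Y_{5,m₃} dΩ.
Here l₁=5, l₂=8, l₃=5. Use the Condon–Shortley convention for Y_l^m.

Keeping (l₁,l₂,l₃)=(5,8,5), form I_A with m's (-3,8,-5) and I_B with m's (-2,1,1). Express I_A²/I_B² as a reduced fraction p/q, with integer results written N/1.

3575/567

l's match ⇒ only the (l;m) 3-j factors differ between A and B.
A: triangle coeff Δ(5,8,5) = 1/37413090; Σ_t [8,8]: t=8:+1/3251404800 = 1/3251404800; (3j)²=5/323 [(5 8 5; -3 8 -5)], sign=+1
B: triangle coeff Δ(5,8,5) = 1/37413090; Σ_t [5,7]: t=5:−1/829440 t=6:+1/1036800 t=7:−1/14515200 = -1/3225600; (3j)²=567/230945 [(5 8 5; -2 1 1)], sign=-1
I_A²/I_B² = (5/323)/(567/230945) = 3575/567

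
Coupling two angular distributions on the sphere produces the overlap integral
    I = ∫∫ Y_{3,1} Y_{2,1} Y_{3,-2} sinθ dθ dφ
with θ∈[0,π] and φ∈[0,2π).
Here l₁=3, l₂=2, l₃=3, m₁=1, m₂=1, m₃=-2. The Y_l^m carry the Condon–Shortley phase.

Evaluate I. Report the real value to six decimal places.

0.162868

Checks pass: Σm=0; 8 even; l₃=3∈[1,5].
(2·3+1)(2·2+1)(2·3+1) = 245
Δ: 2! 4! 2! / 9! → 1/3780
sum: t=0:+1/24 t=1:−1/4 t=2:+1/24 = -1/6
3j²(3 2 3; 0 0 0) = Δ·Π!·Σ² = 4/105  (sign +1)
sum: t=1:−1/12 t=2:+1/48 = -1/16
3j²(3 2 3; 1 1 -2) = Δ·Π!·Σ² = 1/28  (sign +1)
combine: 4πI² = 245·4/105·1/28 = 1/3
take √, sign +1: I = 0.16286750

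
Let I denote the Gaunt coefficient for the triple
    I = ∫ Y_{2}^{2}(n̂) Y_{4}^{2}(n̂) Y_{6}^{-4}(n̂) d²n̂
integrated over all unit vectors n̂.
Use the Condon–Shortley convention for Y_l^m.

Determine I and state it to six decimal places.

Checks pass: Σm=0; 12 even; l₃=6∈[2,6].
(2·2+1)(2·4+1)(2·6+1) = 585
Δ: 0! 4! 8! / 13! → 1/6435
sum: t=0:+1/2304 = 1/2304
3j²(2 4 6; 0 0 0) = Δ·Π!·Σ² = 5/143  (sign +1)
sum: t=0:+1/34560 = 1/34560
3j²(2 4 6; 2 2 -4) = Δ·Π!·Σ² = 14/429  (sign +1)
combine: 4πI² = 585·5/143·14/429 = 1050/1573
take √, sign +1: I = 0.23047581

0.230476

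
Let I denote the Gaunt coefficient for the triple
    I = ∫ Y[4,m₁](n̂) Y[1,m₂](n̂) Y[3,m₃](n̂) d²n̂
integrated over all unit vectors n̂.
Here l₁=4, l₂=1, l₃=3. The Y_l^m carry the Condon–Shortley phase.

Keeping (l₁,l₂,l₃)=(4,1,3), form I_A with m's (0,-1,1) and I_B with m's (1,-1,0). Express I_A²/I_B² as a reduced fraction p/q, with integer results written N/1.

3/5

Same 4,1,3: normalisation and zero-m 3j drop out of the ratio.
A: Δ: 2! 6! 0! / 9! → 1/252; sum: t=0:+1/96 = 1/96; 3j²(4 1 3; 0 -1 1) = Δ·Π!·Σ² = 1/42  (sign +1)
B: Δ: 2! 6! 0! / 9! → 1/252; sum: t=0:+1/72 = 1/72; 3j²(4 1 3; 1 -1 0) = Δ·Π!·Σ² = 5/126  (sign -1)
I_A²/I_B² = (1/42)/(5/126) = 3/5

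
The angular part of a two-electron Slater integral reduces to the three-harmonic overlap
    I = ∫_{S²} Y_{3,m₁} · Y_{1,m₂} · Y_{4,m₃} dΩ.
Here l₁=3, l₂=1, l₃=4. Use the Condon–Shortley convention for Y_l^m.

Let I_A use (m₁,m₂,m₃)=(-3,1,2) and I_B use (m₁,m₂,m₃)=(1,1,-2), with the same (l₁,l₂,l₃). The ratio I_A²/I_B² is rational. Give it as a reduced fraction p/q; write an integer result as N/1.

Shared (l₁,l₂,l₃)=(3,1,4): N and (l;000)² cancel in I_A²/I_B².
A: Δ = 0!·6!·2!/9! = 1/252; Racah Σ t=0..0: t=0:+1/1440 = 1/1440; ⇒ 3j(3 1 4; -3 1 2)² = 1/252, sgn +1
B: Δ = 0!·6!·2!/9! = 1/252; Racah Σ t=0..0: t=0:+1/96 = 1/96; ⇒ 3j(3 1 4; 1 1 -2)² = 5/84, sgn +1
I_A²/I_B² = (1/252)/(5/84) = 1/15

1/15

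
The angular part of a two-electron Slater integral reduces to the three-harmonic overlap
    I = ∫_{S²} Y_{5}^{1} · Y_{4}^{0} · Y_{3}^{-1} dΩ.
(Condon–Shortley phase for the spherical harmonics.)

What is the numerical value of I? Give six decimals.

-0.086020

Checks pass: Σm=0; 12 even; l₃=3∈[1,9].
(2·5+1)(2·4+1)(2·3+1) = 693
Δ: 6! 4! 2! / 13! → 1/180180
sum: t=2:+1/576 t=3:−1/144 t=4:+1/576 = -1/288
3j²(5 4 3; 0 0 0) = Δ·Π!·Σ² = 20/1001  (sign +1)
sum: t=2:+1/384 t=3:−1/216 t=4:+1/2304 = -11/6912
3j²(5 4 3; 1 0 -1) = Δ·Π!·Σ² = 11/1638  (sign -1)
combine: 4πI² = 693·20/1001·11/1638 = 110/1183
take √, sign -1: I = -0.08601992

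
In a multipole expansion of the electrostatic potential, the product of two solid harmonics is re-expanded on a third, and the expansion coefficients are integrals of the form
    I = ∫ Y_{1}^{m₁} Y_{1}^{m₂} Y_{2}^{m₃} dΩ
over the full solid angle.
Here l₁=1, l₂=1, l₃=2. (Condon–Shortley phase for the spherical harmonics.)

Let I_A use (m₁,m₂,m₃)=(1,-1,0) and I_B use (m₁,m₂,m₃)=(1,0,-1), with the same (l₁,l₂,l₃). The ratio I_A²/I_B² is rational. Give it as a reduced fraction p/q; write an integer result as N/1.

Shared (l₁,l₂,l₃)=(1,1,2): N and (l;000)² cancel in I_A²/I_B².
A: Δ = 0!·2!·2!/5! = 1/30; Racah Σ t=0..0: t=0:+1/4 = 1/4; ⇒ 3j(1 1 2; 1 -1 0)² = 1/30, sgn +1
B: Δ = 0!·2!·2!/5! = 1/30; Racah Σ t=0..0: t=0:+1/2 = 1/2; ⇒ 3j(1 1 2; 1 0 -1)² = 1/10, sgn -1
I_A²/I_B² = (1/30)/(1/10) = 1/3

1/3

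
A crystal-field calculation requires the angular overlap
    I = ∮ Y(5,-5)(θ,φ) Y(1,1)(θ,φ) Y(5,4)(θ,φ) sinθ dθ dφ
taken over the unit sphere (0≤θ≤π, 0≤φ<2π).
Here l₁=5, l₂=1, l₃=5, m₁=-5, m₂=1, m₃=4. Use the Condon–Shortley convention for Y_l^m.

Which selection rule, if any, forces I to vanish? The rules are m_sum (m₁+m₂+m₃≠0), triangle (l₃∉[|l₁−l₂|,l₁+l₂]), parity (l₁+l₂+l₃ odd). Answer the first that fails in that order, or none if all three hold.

parity

m₁+m₂+m₃ = -5 + 1 + 4 = 0  ✓
triangle: |5−1|=4 ≤ l₃=5 ≤ 5+1=6  ✓
parity: l₁+l₂+l₃ = 11 is odd  ✗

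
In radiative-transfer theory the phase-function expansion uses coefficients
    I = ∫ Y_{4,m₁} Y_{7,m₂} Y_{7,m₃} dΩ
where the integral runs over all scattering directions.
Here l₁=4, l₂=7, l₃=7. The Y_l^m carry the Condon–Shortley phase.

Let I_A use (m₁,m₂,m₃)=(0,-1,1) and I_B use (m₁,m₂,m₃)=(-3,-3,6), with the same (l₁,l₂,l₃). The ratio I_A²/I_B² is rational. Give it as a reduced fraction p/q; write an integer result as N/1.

Same 4,7,7: normalisation and zero-m 3j drop out of the ratio.
A: Δ: 4! 4! 10! / 19! → 1/58198140; sum: t=0:+1/9953280 t=1:−1/518400 t=2:+1/276480 t=3:−1/1088640 t=4:+1/46448640 = 23/25804800; 3j²(4 7 7; 0 -1 1) = Δ·Π!·Σ² = 42849/6466460  (sign +1)
B: Δ: 4! 4! 10! / 19! → 1/58198140; sum: t=3:−1/52254720 t=4:+1/522547200 = -1/58060800; 3j²(4 7 7; -3 -3 6) = Δ·Π!·Σ² = 9/646  (sign +1)
I_A²/I_B² = (42849/6466460)/(9/646) = 4761/10010

4761/10010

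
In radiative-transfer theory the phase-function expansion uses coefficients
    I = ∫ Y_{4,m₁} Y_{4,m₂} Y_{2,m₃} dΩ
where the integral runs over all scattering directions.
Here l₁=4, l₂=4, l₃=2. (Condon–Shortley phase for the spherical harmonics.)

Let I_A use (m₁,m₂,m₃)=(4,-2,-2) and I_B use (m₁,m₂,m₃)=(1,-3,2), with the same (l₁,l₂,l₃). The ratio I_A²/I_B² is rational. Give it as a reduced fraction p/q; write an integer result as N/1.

l's match ⇒ only the (l;m) 3-j factors differ between A and B.
A: triangle coeff Δ(4,4,2) = 1/13860; Σ_t [0,0]: t=0:+1/2880 = 1/2880; (3j)²=2/165 [(4 4 2; 4 -2 -2)], sign=+1
B: triangle coeff Δ(4,4,2) = 1/13860; Σ_t [1,1]: t=1:−1/480 = -1/480; (3j)²=3/110 [(4 4 2; 1 -3 2)], sign=-1
I_A²/I_B² = (2/165)/(3/110) = 4/9

4/9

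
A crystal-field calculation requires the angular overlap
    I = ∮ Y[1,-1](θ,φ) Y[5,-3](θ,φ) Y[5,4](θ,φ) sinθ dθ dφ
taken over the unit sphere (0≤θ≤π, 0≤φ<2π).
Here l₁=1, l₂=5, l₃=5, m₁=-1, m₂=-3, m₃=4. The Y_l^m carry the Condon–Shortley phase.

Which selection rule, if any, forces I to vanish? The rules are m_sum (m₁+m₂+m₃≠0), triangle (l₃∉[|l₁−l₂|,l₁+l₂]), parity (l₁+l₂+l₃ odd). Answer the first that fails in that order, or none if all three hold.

parity

m₁+m₂+m₃ = -1 − 3 + 4 = 0  ✓
triangle: |1−5|=4 ≤ l₃=5 ≤ 1+5=6  ✓
parity: l₁+l₂+l₃ = 11 is odd  ✗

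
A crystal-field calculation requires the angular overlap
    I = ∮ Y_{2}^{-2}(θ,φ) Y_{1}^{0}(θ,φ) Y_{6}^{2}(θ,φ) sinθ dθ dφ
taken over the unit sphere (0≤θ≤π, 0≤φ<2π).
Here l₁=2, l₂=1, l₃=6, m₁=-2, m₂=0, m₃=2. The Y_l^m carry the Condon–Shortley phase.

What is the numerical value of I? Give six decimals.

triangle: need 1≤l₃≤3, have 6; I=0

0.000000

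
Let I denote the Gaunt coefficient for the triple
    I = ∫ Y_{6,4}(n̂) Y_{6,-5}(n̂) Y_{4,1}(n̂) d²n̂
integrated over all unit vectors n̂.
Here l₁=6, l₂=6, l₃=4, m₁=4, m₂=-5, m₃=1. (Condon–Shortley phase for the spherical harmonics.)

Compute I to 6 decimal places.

m-sum 0 ✓  L=16 even ✓  0≤4≤12 ✓
Π(2lᵢ+1) = 13×13×9 = 1521
triangle coeff Δ(6,6,4) = 1/15315300
Σ_t [2,6]: t=2:+1/829440 t=3:−1/25920 t=4:+1/9216 t=5:−1/25920 t=6:+1/829440 = 7/207360
(3j)²=28/2431 [(6 6 4; 0 0 0)], sign=+1
Σ_t [0,1]: t=0:+1/967680 t=1:−1/725760 = -1/2903040
(3j)²=5/3094 [(6 6 4; 4 -5 1)], sign=+1
⇒ 4πI² = 90/3179
I = (+1)√(90/3179/(4π)) = 0.04746473

0.047465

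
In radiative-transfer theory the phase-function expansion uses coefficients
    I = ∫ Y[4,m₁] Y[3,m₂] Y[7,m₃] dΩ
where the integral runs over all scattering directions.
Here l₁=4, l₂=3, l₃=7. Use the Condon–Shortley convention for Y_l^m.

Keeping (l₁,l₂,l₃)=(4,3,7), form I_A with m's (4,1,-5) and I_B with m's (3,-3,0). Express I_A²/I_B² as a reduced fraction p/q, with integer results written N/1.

l's match ⇒ only the (l;m) 3-j factors differ between A and B.
A: triangle coeff Δ(4,3,7) = 1/45045; Σ_t [0,0]: t=0:+1/1935360 = 1/1935360; (3j)²=1/91 [(4 3 7; 4 1 -5)], sign=+1
B: triangle coeff Δ(4,3,7) = 1/45045; Σ_t [0,0]: t=0:+1/3628800 = 1/3628800; (3j)²=1/6435 [(4 3 7; 3 -3 0)], sign=-1
I_A²/I_B² = (1/91)/(1/6435) = 495/7

495/7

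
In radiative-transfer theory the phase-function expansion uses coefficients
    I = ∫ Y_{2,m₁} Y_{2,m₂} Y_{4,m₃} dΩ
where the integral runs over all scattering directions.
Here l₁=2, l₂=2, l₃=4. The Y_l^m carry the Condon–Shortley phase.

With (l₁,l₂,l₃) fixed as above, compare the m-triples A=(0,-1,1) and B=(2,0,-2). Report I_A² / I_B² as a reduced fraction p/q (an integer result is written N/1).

l's match ⇒ only the (l;m) 3-j factors differ between A and B.
A: triangle coeff Δ(2,2,4) = 1/630; Σ_t [0,0]: t=0:+1/24 = 1/24; (3j)²=1/21 [(2 2 4; 0 -1 1)], sign=-1
B: triangle coeff Δ(2,2,4) = 1/630; Σ_t [0,0]: t=0:+1/96 = 1/96; (3j)²=1/42 [(2 2 4; 2 0 -2)], sign=+1
I_A²/I_B² = (1/21)/(1/42) = 2/1

2/1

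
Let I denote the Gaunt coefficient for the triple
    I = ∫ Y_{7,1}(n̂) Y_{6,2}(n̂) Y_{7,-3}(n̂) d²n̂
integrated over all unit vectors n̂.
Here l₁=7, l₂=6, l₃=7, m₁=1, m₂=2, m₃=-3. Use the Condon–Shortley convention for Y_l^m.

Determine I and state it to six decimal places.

Rules hold: Σm=0, L=20 even, 1≤7≤13.
N = 15·13·15 = 2925
Δ = 6!·8!·6!/21! = 1/2444321880
Racah Σ t=0..6: t=0:+1/2612736000 t=1:−1/20736000 t=2:+1/1658880 t=3:−1/746496 t=4:+1/1658880 t=5:−1/20736000 t=6:+1/2612736000 = -1/4354560
⇒ 3j(7 6 7; 0 0 0)² = 1000/138567, sgn +1
Racah Σ t=2..6: t=2:+1/19906560 t=3:−1/3110400 t=4:+1/3317760 t=5:−1/21772800 t=6:+1/1393459200 = -1/66355200
⇒ 3j(7 6 7; 1 2 -3)² = 21/92378, sgn -1
4πI² = N·(3j₀)²·(3jₘ)² = 787500/164109517
I = -1·√(0.00479862/4π) = -0.01954130

-0.019541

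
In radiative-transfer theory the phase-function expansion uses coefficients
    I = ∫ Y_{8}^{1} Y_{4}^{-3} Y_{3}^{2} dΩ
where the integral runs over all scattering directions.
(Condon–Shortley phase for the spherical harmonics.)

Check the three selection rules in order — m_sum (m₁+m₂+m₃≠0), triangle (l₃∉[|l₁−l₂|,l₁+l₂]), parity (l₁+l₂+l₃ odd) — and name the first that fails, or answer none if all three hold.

triangle

azimuthal sum: 1 − 3 + 2 = 0  ✓
4 ≤ 3 ≤ 12 (triangle on l)  ✗
L = 8 + 4 + 3 = 15 (odd)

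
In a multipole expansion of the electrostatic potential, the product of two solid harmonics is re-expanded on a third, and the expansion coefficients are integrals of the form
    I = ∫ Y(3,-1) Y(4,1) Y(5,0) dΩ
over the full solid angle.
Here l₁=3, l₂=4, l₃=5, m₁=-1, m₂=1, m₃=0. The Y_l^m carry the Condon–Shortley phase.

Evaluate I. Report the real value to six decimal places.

-0.009577

Checks pass: Σm=0; 12 even; l₃=5∈[1,7].
(2·3+1)(2·4+1)(2·5+1) = 693
Δ: 2! 4! 6! / 13! → 1/180180
sum: t=0:+1/576 t=1:−1/144 t=2:+1/576 = -1/288
3j²(3 4 5; 0 0 0) = Δ·Π!·Σ² = 20/1001  (sign +1)
sum: t=0:+1/5760 t=1:−1/288 t=2:+1/288 = 1/5760
3j²(3 4 5; -1 1 0) = Δ·Π!·Σ² = 1/12012  (sign -1)
combine: 4πI² = 693·20/1001·1/12012 = 15/13013
take √, sign -1: I = -0.00957750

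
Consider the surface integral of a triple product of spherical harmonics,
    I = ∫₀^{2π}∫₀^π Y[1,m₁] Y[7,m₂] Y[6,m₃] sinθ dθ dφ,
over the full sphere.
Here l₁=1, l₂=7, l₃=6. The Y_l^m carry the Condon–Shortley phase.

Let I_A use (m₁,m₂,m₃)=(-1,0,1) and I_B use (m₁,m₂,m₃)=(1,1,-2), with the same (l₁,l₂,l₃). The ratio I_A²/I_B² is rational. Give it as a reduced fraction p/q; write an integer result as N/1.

l's match ⇒ only the (l;m) 3-j factors differ between A and B.
A: triangle coeff Δ(1,7,6) = 1/1365; Σ_t [2,2]: t=2:+1/1209600 = 1/1209600; (3j)²=1/65 [(1 7 6; -1 0 1)], sign=-1
B: triangle coeff Δ(1,7,6) = 1/1365; Σ_t [0,0]: t=0:+1/1935360 = 1/1935360; (3j)²=1/91 [(1 7 6; 1 1 -2)], sign=+1
I_A²/I_B² = (1/65)/(1/91) = 7/5

7/5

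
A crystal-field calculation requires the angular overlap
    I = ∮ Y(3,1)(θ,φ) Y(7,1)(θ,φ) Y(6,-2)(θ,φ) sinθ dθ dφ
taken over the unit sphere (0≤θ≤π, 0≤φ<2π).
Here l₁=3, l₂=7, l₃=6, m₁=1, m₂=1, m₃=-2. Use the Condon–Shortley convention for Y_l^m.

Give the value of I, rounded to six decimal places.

Rules hold: Σm=0, L=16 even, 4≤6≤10.
N = 7·15·13 = 1365
Δ = 4!·2!·10!/17! = 1/2042040
Racah Σ t=1..3: t=1:−1/207360 t=2:+1/57600 t=3:−1/207360 = 1/129600
⇒ 3j(3 7 6; 0 0 0)² = 168/12155, sgn +1
Racah Σ t=0..2: t=0:+1/3870720 t=1:−1/181440 t=2:+1/138240 = 23/11612160
⇒ 3j(3 7 6; 1 1 -2)² = 529/204204, sgn +1
4πI² = N·(3j₀)²·(3jₘ)² = 22218/454597
I = +1·√(0.0488741/4π) = 0.06236404

0.062364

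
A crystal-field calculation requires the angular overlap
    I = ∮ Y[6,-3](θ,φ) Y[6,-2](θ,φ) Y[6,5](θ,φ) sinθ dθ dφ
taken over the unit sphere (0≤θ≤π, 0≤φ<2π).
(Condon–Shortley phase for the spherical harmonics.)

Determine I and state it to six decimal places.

-0.050240

m-sum 0 ✓  L=18 even ✓  0≤6≤12 ✓
Π(2lᵢ+1) = 13×13×13 = 2197
triangle coeff Δ(6,6,6) = 1/325909584
Σ_t [0,6]: t=0:+1/373248000 t=1:−1/1728000 t=2:+1/110592 t=3:−1/46656 t=4:+1/110592 t=5:−1/1728000 t=6:+1/373248000 = -7/1555200
(3j)²=400/46189 [(6 6 6; 0 0 0)], sign=-1
Σ_t [3,4]: t=3:−1/3110400 t=4:+1/4147200 = -1/12441600
(3j)²=7/4199 [(6 6 6; -3 -2 5)], sign=+1
⇒ 4πI² = 36400/1147619
I = (-1)√(36400/1147619/(4π)) = -0.05023968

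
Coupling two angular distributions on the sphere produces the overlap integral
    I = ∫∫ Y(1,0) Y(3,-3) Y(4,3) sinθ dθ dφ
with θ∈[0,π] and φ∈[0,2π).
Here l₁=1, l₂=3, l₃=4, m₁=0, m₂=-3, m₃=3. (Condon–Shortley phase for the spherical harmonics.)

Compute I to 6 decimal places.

-0.162868

Checks pass: Σm=0; 8 even; l₃=4∈[2,4].
(2·1+1)(2·3+1)(2·4+1) = 189
Δ: 0! 2! 6! / 9! → 1/252
sum: t=0:+1/36 = 1/36
3j²(1 3 4; 0 0 0) = Δ·Π!·Σ² = 4/63  (sign +1)
sum: t=0:+1/720 = 1/720
3j²(1 3 4; 0 -3 3) = Δ·Π!·Σ² = 1/36  (sign -1)
combine: 4πI² = 189·4/63·1/36 = 1/3
take √, sign -1: I = -0.16286750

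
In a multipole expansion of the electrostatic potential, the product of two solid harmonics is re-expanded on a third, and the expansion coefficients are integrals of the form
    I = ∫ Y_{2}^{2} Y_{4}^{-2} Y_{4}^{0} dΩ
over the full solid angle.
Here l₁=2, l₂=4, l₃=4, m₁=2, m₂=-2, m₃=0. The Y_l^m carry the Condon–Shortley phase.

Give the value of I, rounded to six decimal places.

Checks pass: Σm=0; 10 even; l₃=4∈[2,6].
(2·2+1)(2·4+1)(2·4+1) = 405
Δ: 2! 2! 6! / 11! → 1/13860
sum: t=0:+1/192 t=1:−1/36 t=2:+1/192 = -5/288
3j²(2 4 4; 0 0 0) = Δ·Π!·Σ² = 20/693  (sign -1)
sum: t=0:+1/192 = 1/192
3j²(2 4 4; 2 -2 0) = Δ·Π!·Σ² = 3/77  (sign +1)
combine: 4πI² = 405·20/693·3/77 = 2700/5929
take √, sign -1: I = -0.19036462

-0.190365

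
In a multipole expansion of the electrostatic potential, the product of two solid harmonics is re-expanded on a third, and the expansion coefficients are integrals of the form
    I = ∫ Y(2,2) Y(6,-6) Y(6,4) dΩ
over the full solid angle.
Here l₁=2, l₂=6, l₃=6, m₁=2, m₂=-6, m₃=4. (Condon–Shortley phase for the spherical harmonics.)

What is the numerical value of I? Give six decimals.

Checks pass: Σm=0; 14 even; l₃=6∈[4,8].
(2·2+1)(2·6+1)(2·6+1) = 845
Δ: 2! 2! 10! / 15! → 1/90090
sum: t=0:+1/69120 t=1:−1/14400 t=2:+1/69120 = -7/172800
3j²(2 6 6; 0 0 0) = Δ·Π!·Σ² = 14/715  (sign -1)
sum: t=0:+1/14515200 = 1/14515200
3j²(2 6 6; 2 -6 4) = Δ·Π!·Σ² = 2/455  (sign +1)
combine: 4πI² = 845·14/715·2/455 = 4/55
take √, sign -1: I = -0.07607531

-0.076075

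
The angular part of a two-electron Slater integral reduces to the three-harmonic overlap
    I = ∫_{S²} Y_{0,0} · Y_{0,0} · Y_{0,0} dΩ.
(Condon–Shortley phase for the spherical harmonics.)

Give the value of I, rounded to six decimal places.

0.282095

m-sum 0 ✓  L=0 even ✓  0≤0≤0 ✓
Π(2lᵢ+1) = 1×1×1 = 1
triangle coeff Δ(0,0,0) = 1/1
Σ_t [0,0]: t=0:+1/1 = 1/1
(3j)²=1/1 [(0 0 0; 0 0 0)], sign=+1
(m-triple is (0,0,0) — same symbol as above.)
⇒ 4πI² = 1/1
I = (+1)√(1/1/(4π)) = 0.28209479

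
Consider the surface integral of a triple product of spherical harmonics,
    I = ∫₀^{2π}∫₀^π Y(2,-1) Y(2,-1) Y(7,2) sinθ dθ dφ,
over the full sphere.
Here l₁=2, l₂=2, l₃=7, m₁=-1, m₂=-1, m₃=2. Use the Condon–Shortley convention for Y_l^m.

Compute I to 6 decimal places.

0.000000

|2−2|≤7≤2+2 violated ⇒ I = 0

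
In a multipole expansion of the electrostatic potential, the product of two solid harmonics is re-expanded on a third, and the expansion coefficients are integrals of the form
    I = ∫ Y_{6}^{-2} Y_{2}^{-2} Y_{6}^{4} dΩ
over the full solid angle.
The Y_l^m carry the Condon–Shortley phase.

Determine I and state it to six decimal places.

-0.153870

Checks pass: Σm=0; 14 even; l₃=6∈[4,8].
(2·6+1)(2·2+1)(2·6+1) = 845
Δ: 2! 10! 2! / 15! → 1/90090
sum: t=0:+1/69120 t=1:−1/14400 t=2:+1/69120 = -7/172800
3j²(6 2 6; 0 0 0) = Δ·Π!·Σ² = 14/715  (sign -1)
sum: t=0:+1/322560 = 1/322560
3j²(6 2 6; -2 -2 4) = Δ·Π!·Σ² = 18/1001  (sign +1)
combine: 4πI² = 845·14/715·18/1001 = 36/121
take √, sign -1: I = -0.15386989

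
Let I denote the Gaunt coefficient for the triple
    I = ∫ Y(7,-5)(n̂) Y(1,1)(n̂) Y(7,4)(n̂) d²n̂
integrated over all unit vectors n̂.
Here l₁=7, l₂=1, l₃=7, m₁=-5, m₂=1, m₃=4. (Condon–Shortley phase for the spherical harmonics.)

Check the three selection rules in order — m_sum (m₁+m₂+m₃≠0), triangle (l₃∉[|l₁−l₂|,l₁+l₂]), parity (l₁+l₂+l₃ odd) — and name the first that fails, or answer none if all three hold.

m₁+m₂+m₃ = -5 + 1 + 4 = 0  ✓
triangle: |7−1|=6 ≤ l₃=7 ≤ 7+1=8  ✓
parity: l₁+l₂+l₃ = 15 is odd  ✗

parity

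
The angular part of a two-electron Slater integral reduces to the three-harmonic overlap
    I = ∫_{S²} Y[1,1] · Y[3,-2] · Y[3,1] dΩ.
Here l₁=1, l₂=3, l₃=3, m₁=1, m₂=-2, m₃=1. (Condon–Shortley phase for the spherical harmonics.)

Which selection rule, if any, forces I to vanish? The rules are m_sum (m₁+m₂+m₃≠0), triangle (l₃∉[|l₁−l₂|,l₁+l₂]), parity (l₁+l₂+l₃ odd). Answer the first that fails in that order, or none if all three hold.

parity

m₁+m₂+m₃ = 1 − 2 + 1 = 0  ✓
triangle: |1−3|=2 ≤ l₃=3 ≤ 1+3=4  ✓
parity: l₁+l₂+l₃ = 7 is odd  ✗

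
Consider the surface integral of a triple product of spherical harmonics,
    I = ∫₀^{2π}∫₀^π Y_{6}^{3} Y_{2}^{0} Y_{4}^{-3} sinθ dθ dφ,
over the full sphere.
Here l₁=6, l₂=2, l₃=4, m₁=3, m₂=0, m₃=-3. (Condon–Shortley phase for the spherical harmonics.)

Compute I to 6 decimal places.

Rules hold: Σm=0, L=12 even, 4≤4≤8.
N = 13·5·9 = 585
Δ = 4!·8!·0!/13! = 1/6435
Racah Σ t=2..2: t=2:+1/2304 = 1/2304
⇒ 3j(6 2 4; 0 0 0)² = 5/143, sgn +1
Racah Σ t=2..2: t=2:+1/20160 = 1/20160
⇒ 3j(6 2 4; 3 0 -3)² = 12/715, sgn -1
4πI² = N·(3j₀)²·(3jₘ)² = 540/1573
I = -1·√(0.343293/4π) = -0.16528277

-0.165283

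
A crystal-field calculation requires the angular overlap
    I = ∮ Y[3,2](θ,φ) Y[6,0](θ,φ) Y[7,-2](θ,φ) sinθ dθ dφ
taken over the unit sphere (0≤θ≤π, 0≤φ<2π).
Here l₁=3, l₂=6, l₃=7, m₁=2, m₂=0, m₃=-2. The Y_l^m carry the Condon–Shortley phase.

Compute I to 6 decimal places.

-0.086087

Checks pass: Σm=0; 16 even; l₃=7∈[3,9].
(2·3+1)(2·6+1)(2·7+1) = 1365
Δ: 2! 4! 10! / 17! → 1/2042040
sum: t=0:+1/207360 t=1:−1/57600 t=2:+1/207360 = -1/129600
3j²(3 6 7; 0 0 0) = Δ·Π!·Σ² = 168/12155  (sign +1)
sum: t=0:+1/207360 t=1:−1/345600 = 1/518400
3j²(3 6 7; 2 0 -2) = Δ·Π!·Σ² = 12/2431  (sign -1)
combine: 4πI² = 1365·168/12155·12/2431 = 42336/454597
take √, sign -1: I = -0.08608683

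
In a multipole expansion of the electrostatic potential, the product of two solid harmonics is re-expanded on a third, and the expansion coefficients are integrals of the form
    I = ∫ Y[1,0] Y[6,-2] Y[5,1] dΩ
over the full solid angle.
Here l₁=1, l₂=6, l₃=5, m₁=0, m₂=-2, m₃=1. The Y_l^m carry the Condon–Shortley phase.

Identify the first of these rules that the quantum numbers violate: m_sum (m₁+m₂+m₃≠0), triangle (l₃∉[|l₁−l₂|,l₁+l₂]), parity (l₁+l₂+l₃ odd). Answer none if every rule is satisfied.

Σmᵢ = -1  ✗
l₃∈[|l₁−l₂|,l₁+l₂]=[5,7], have l₃=5
Σlᵢ = 12 ⇒ even

m_sum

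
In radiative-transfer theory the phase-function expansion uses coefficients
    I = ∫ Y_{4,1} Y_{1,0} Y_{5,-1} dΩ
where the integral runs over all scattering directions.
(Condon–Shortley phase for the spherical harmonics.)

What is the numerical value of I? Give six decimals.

-0.240571

m-sum 0 ✓  L=10 even ✓  3≤5≤5 ✓
Π(2lᵢ+1) = 9×3×11 = 297
triangle coeff Δ(4,1,5) = 1/495
Σ_t [0,0]: t=0:+1/576 = 1/576
(3j)²=5/99 [(4 1 5; 0 0 0)], sign=-1
Σ_t [0,0]: t=0:+1/720 = 1/720
(3j)²=8/165 [(4 1 5; 1 0 -1)], sign=+1
⇒ 4πI² = 8/11
I = (-1)√(8/11/(4π)) = -0.24057125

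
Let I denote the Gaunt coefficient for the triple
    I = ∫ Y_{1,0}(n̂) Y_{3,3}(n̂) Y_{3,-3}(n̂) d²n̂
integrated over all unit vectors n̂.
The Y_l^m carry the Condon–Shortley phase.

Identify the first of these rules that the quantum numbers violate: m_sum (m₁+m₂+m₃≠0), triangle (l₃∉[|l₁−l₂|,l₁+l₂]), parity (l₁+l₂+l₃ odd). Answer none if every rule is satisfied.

parity

Σmᵢ = 0  ✓
l₃∈[|l₁−l₂|,l₁+l₂]=[2,4], have l₃=3  ✓
Σlᵢ = 7 ⇒ odd  ✗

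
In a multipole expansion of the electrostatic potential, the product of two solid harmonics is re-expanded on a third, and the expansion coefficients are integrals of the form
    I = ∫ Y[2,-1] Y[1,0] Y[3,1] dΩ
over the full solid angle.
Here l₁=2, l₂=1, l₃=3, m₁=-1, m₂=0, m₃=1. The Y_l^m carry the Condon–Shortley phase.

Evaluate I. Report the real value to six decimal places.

m-sum 0 ✓  L=6 even ✓  1≤3≤3 ✓
Π(2lᵢ+1) = 5×3×7 = 105
triangle coeff Δ(2,1,3) = 1/105
Σ_t [0,0]: t=0:+1/4 = 1/4
(3j)²=3/35 [(2 1 3; 0 0 0)], sign=-1
Σ_t [0,0]: t=0:+1/6 = 1/6
(3j)²=8/105 [(2 1 3; -1 0 1)], sign=+1
⇒ 4πI² = 24/35
I = (-1)√(24/35/(4π)) = -0.23359668

-0.233597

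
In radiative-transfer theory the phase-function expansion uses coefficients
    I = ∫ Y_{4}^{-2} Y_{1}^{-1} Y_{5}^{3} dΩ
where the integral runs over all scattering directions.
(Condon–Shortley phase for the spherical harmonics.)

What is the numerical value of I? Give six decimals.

-0.259847

Rules hold: Σm=0, L=10 even, 3≤5≤5.
N = 9·3·11 = 297
Δ = 0!·8!·2!/11! = 1/495
Racah Σ t=0..0: t=0:+1/576 = 1/576
⇒ 3j(4 1 5; 0 0 0)² = 5/99, sgn -1
Racah Σ t=0..0: t=0:+1/2880 = 1/2880
⇒ 3j(4 1 5; -2 -1 3)² = 28/495, sgn +1
4πI² = N·(3j₀)²·(3jₘ)² = 28/33
I = -1·√(0.848485/4π) = -0.25984664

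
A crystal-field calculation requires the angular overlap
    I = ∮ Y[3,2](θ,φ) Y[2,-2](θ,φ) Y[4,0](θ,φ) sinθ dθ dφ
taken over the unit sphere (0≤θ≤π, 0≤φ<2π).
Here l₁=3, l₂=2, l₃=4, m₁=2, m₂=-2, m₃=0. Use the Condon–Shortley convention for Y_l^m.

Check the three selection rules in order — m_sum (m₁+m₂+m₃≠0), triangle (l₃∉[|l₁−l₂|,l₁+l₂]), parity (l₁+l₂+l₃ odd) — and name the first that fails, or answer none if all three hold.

Σmᵢ = 0  ✓
l₃∈[|l₁−l₂|,l₁+l₂]=[1,5], have l₃=4  ✓
Σlᵢ = 9 ⇒ odd  ✗

parity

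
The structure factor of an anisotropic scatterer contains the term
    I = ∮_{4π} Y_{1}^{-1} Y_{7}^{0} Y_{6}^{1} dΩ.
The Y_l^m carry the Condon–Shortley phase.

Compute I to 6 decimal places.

Rules hold: Σm=0, L=14 even, 6≤6≤8.
N = 3·15·13 = 585
Δ = 2!·0!·12!/15! = 1/1365
Racah Σ t=1..1: t=1:−1/518400 = -1/518400
⇒ 3j(1 7 6; 0 0 0)² = 7/195, sgn -1
Racah Σ t=2..2: t=2:+1/1209600 = 1/1209600
⇒ 3j(1 7 6; -1 0 1)² = 1/65, sgn -1
4πI² = N·(3j₀)²·(3jₘ)² = 21/65
I = +1·√(0.323077/4π) = 0.16034227

0.160342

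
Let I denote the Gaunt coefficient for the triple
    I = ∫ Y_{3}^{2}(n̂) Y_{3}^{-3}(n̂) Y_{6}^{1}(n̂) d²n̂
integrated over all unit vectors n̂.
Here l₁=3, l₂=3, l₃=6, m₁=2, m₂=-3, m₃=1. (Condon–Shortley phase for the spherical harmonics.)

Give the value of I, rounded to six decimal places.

Rules hold: Σm=0, L=12 even, 0≤6≤6.
N = 7·7·13 = 637
Δ = 0!·6!·6!/13! = 1/12012
Racah Σ t=0..0: t=0:+1/1296 = 1/1296
⇒ 3j(3 3 6; 0 0 0)² = 100/3003, sgn +1
Racah Σ t=0..0: t=0:+1/86400 = 1/86400
⇒ 3j(3 3 6; 2 -3 1)² = 1/1716, sgn -1
4πI² = N·(3j₀)²·(3jₘ)² = 175/14157
I = -1·√(0.0123614/4π) = -0.03136379

-0.031364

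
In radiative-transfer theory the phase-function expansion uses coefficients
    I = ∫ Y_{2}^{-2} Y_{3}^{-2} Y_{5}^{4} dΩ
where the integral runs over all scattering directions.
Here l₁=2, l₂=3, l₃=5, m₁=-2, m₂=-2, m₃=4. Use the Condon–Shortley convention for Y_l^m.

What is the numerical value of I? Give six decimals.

Checks pass: Σm=0; 10 even; l₃=5∈[1,5].
(2·2+1)(2·3+1)(2·5+1) = 385
Δ: 0! 4! 6! / 11! → 1/2310
sum: t=0:+1/144 = 1/144
3j²(2 3 5; 0 0 0) = Δ·Π!·Σ² = 10/231  (sign -1)
sum: t=0:+1/2880 = 1/2880
3j²(2 3 5; -2 -2 4) = Δ·Π!·Σ² = 3/55  (sign -1)
combine: 4πI² = 385·10/231·3/55 = 10/11
take √, sign +1: I = 0.26896683

0.268967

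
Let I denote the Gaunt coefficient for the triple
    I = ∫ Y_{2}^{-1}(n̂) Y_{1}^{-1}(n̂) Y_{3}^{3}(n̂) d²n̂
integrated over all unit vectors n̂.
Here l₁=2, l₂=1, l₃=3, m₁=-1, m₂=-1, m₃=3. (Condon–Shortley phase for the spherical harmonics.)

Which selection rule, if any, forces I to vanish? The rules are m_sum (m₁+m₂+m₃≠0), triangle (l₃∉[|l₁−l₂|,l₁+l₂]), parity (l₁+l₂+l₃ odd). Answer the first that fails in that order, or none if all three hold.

Σmᵢ = 1  ✗
l₃∈[|l₁−l₂|,l₁+l₂]=[1,3], have l₃=3
Σlᵢ = 6 ⇒ even

m_sum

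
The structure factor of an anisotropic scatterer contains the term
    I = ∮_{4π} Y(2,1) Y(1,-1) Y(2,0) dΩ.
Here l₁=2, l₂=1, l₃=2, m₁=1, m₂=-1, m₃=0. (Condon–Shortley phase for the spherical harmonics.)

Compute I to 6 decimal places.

0.000000

l₁+l₂+l₃=5 is odd: 3j(l;000)=0 ⇒ I=0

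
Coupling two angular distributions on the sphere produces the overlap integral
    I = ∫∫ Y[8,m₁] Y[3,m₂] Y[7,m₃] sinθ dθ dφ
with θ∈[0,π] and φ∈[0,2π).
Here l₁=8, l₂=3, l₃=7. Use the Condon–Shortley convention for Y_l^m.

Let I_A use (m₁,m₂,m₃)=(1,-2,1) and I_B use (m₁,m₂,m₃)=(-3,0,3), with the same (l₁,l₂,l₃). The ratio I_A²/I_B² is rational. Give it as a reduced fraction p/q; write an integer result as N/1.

l's match ⇒ only the (l;m) 3-j factors differ between A and B.
A: triangle coeff Δ(8,3,7) = 1/5290740; Σ_t [0,1]: t=0:+1/14515200 t=1:−1/6220800 = -1/10886400; (3j)²=128/12597 [(8 3 7; 1 -2 1)], sign=-1
B: triangle coeff Δ(8,3,7) = 1/5290740; Σ_t [1,3]: t=1:−1/87091200 t=2:+1/8709120 t=3:−1/11612160 = 1/58060800; (3j)²=99/117572 [(8 3 7; -3 0 3)], sign=+1
I_A²/I_B² = (128/12597)/(99/117572) = 3584/297

3584/297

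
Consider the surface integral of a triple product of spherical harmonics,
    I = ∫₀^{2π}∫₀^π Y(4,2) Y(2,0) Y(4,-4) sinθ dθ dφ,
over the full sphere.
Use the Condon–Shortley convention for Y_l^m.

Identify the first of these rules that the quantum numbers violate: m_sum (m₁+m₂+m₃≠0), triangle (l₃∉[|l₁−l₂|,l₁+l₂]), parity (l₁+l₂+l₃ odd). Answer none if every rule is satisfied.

azimuthal sum: 2 + 0 − 4 = -2  ✗
2 ≤ 4 ≤ 6 (triangle on l)
L = 4 + 2 + 4 = 10 (even)

m_sum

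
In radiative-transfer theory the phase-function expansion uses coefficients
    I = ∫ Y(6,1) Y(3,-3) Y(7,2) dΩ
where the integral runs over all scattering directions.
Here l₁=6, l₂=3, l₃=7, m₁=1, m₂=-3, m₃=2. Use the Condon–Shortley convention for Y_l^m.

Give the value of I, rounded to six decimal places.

-0.170823

Rules hold: Σm=0, L=16 even, 3≤7≤9.
N = 13·7·15 = 1365
Δ = 2!·10!·4!/17! = 1/2042040
Racah Σ t=0..2: t=0:+1/207360 t=1:−1/57600 t=2:+1/207360 = -1/129600
⇒ 3j(6 3 7; 0 0 0)² = 168/12155, sgn +1
Racah Σ t=0..0: t=0:+1/691200 = 1/691200
⇒ 3j(6 3 7; 1 -3 2)² = 189/9724, sgn -1
4πI² = N·(3j₀)²·(3jₘ)² = 166698/454597
I = -1·√(0.366694/4π) = -0.17082325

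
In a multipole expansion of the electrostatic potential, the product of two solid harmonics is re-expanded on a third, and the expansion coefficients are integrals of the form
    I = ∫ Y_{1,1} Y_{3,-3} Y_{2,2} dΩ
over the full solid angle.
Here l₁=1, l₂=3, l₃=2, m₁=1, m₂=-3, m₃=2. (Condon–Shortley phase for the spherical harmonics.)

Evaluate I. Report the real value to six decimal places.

Rules hold: Σm=0, L=6 even, 2≤2≤4.
N = 3·7·5 = 105
Δ = 2!·0!·4!/7! = 1/105
Racah Σ t=1..1: t=1:−1/4 = -1/4
⇒ 3j(1 3 2; 0 0 0)² = 3/35, sgn -1
Racah Σ t=0..0: t=0:+1/48 = 1/48
⇒ 3j(1 3 2; 1 -3 2)² = 1/7, sgn +1
4πI² = N·(3j₀)²·(3jₘ)² = 9/7
I = -1·√(1.28571/4π) = -0.31986543

-0.319865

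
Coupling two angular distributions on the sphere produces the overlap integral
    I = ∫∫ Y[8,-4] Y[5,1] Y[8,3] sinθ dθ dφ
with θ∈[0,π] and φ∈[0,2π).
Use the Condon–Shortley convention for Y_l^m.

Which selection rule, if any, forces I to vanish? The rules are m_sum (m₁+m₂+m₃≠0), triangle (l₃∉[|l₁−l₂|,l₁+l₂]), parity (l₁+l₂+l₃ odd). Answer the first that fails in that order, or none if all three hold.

parity

m₁+m₂+m₃ = -4 + 1 + 3 = 0  ✓
triangle: |8−5|=3 ≤ l₃=8 ≤ 8+5=13  ✓
parity: l₁+l₂+l₃ = 21 is odd  ✗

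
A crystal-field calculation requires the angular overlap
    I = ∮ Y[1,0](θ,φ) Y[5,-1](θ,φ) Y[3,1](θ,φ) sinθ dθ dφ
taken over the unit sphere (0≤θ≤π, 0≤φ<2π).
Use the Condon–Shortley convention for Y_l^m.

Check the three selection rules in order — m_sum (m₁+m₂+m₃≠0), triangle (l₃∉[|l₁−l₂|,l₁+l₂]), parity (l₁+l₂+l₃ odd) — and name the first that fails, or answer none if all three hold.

triangle

m₁+m₂+m₃ = 0 − 1 + 1 = 0  ✓
triangle: |1−5|=4 ≤ l₃=3 ≤ 1+5=6  ✗
parity: l₁+l₂+l₃ = 9 is odd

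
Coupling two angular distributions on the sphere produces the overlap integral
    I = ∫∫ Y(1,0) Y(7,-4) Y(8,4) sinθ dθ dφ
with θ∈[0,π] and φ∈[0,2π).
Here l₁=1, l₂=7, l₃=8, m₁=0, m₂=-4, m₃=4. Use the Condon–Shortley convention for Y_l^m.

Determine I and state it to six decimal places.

0.211986

m-sum 0 ✓  L=16 even ✓  6≤8≤8 ✓
Π(2lᵢ+1) = 3×15×17 = 765
triangle coeff Δ(1,7,8) = 1/2040
Σ_t [0,0]: t=0:+1/25401600 = 1/25401600
(3j)²=8/255 [(1 7 8; 0 0 0)], sign=+1
Σ_t [0,0]: t=0:+1/239500800 = 1/239500800
(3j)²=2/85 [(1 7 8; 0 -4 4)], sign=+1
⇒ 4πI² = 48/85
I = (+1)√(48/85/(4π)) = 0.21198553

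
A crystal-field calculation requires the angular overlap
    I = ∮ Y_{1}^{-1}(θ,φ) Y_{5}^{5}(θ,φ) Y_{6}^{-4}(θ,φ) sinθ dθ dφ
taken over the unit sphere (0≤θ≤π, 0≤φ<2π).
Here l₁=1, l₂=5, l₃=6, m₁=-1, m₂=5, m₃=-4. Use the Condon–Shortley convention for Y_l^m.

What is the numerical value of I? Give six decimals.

0.040859

m-sum 0 ✓  L=12 even ✓  4≤6≤6 ✓
Π(2lᵢ+1) = 3×11×13 = 429
triangle coeff Δ(1,5,6) = 1/858
Σ_t [0,0]: t=0:+1/14400 = 1/14400
(3j)²=6/143 [(1 5 6; 0 0 0)], sign=+1
Σ_t [0,0]: t=0:+1/7257600 = 1/7257600
(3j)²=1/858 [(1 5 6; -1 5 -4)], sign=+1
⇒ 4πI² = 3/143
I = (+1)√(3/143/(4π)) = 0.04085899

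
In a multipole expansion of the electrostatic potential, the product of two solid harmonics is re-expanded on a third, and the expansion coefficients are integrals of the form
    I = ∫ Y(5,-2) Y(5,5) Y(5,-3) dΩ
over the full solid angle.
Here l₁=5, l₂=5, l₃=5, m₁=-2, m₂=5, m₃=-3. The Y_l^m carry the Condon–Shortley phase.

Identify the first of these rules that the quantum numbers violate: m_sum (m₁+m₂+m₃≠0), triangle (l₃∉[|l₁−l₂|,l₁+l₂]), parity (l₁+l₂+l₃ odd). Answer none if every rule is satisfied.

Σmᵢ = 0  ✓
l₃∈[|l₁−l₂|,l₁+l₂]=[0,10], have l₃=5  ✓
Σlᵢ = 15 ⇒ odd  ✗

parity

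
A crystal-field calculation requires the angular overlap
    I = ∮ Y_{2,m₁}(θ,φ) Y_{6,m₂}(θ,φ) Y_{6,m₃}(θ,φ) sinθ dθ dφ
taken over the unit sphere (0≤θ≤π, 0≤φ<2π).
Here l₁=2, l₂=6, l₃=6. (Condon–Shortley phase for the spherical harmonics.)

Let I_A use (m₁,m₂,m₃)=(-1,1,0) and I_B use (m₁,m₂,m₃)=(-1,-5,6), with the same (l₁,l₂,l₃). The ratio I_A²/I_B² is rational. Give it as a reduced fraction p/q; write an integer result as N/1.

Shared (l₁,l₂,l₃)=(2,6,6): N and (l;000)² cancel in I_A²/I_B².
A: Δ = 2!·2!·10!/15! = 1/90090; Racah Σ t=1..2: t=1:−1/34560 t=2:+1/28800 = 1/172800; ⇒ 3j(2 6 6; -1 1 0)² = 1/1430, sgn +1
B: Δ = 2!·2!·10!/15! = 1/90090; Racah Σ t=1..1: t=1:−1/7257600 = -1/7257600; ⇒ 3j(2 6 6; -1 -5 6)² = 11/455, sgn -1
I_A²/I_B² = (1/1430)/(11/455) = 7/242

7/242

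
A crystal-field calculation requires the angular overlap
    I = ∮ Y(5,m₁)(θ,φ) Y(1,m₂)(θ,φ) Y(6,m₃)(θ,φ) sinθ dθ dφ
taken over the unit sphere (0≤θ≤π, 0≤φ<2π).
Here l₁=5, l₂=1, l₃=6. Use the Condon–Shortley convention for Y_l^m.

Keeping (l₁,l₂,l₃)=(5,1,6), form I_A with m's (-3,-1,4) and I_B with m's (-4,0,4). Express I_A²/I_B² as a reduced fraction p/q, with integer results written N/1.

9/4

Same 5,1,6: normalisation and zero-m 3j drop out of the ratio.
A: Δ: 0! 10! 2! / 13! → 1/858; sum: t=0:+1/161280 = 1/161280; 3j²(5 1 6; -3 -1 4) = Δ·Π!·Σ² = 15/286  (sign +1)
B: Δ: 0! 10! 2! / 13! → 1/858; sum: t=0:+1/362880 = 1/362880; 3j²(5 1 6; -4 0 4) = Δ·Π!·Σ² = 10/429  (sign +1)
I_A²/I_B² = (15/286)/(10/429) = 9/4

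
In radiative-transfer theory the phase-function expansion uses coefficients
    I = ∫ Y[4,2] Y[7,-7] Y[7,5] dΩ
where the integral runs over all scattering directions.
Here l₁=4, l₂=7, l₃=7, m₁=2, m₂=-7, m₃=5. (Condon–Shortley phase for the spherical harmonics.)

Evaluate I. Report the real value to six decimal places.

Rules hold: Σm=0, L=18 even, 3≤7≤11.
N = 9·15·15 = 2025
Δ = 4!·4!·10!/19! = 1/58198140
Racah Σ t=0..4: t=0:+1/17418240 t=1:−1/622080 t=2:+1/230400 t=3:−1/622080 t=4:+1/17418240 = 1/806400
⇒ 3j(4 7 7; 0 0 0)² = 2268/230945, sgn -1
Racah Σ t=0..0: t=0:+1/348364800 = 1/348364800
⇒ 3j(4 7 7; 2 -7 5)² = 11/646, sgn +1
4πI² = N·(3j₀)²·(3jₘ)² = 459270/1356277
I = -1·√(0.338626/4π) = -0.16415530

-0.164155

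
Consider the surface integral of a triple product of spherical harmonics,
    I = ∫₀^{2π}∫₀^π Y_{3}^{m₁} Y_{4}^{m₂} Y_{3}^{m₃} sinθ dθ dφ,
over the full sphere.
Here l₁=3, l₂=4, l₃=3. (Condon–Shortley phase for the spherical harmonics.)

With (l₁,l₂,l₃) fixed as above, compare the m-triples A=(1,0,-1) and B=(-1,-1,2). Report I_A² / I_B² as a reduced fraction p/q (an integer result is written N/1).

1/32

l's match ⇒ only the (l;m) 3-j factors differ between A and B.
A: triangle coeff Δ(3,4,3) = 1/34650; Σ_t [0,2]: t=0:+1/1152 t=1:−1/36 t=2:+1/32 = 5/1152; (3j)²=1/1386 [(3 4 3; 1 0 -1)], sign=+1
B: triangle coeff Δ(3,4,3) = 1/34650; Σ_t [2,3]: t=2:+1/48 t=3:−1/144 = 1/72; (3j)²=16/693 [(3 4 3; -1 -1 2)], sign=-1
I_A²/I_B² = (1/1386)/(16/693) = 1/32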